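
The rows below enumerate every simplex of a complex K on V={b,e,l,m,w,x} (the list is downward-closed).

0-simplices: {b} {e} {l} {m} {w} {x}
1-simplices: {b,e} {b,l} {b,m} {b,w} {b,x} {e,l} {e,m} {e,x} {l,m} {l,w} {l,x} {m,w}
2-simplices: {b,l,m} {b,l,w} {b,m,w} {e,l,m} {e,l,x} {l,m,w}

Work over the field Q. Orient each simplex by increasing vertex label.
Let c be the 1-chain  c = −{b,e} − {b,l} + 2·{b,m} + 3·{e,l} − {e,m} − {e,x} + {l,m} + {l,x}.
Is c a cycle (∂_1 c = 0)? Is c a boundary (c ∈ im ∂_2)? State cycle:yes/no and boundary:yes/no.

n_0=6 n_1=12 n_2=6  [Q]
∂1: piv[be,bl,bm,bw,bx] rk=5  ker:el,em,ex,lm,lw,lx,mw
∂2: piv[blm,blw,bmw,elm,elx] rk=5  ker:lmw
∂1c = −2·{e} + 2·{m}

cycle:no boundary:no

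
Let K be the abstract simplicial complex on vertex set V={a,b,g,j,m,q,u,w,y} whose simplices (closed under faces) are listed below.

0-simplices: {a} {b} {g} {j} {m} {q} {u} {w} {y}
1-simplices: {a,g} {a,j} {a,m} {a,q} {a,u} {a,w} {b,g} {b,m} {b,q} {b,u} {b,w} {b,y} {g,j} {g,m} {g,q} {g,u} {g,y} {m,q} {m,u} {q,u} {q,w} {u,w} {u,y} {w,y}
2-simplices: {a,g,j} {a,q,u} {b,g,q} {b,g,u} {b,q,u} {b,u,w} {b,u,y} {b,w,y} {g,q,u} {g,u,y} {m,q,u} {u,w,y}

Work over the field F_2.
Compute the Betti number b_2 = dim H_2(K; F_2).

n_0=9 n_1=24 n_2=12  [Z2]
∂1: piv[ag,aj,am,aq,au,aw,bg,by] rk=8  ker:bm,bq,bu,bw,gj,gm,gq,gu,gy,mq,mu,qu,qw,uw,uy,wy
∂2: piv[agj,aqu,bgq,bgu,bqu,buw,buy,bwy,guy,mqu] rk=10  ker:gqu,uwy
b_2=(12−10)−0=2

b_2=2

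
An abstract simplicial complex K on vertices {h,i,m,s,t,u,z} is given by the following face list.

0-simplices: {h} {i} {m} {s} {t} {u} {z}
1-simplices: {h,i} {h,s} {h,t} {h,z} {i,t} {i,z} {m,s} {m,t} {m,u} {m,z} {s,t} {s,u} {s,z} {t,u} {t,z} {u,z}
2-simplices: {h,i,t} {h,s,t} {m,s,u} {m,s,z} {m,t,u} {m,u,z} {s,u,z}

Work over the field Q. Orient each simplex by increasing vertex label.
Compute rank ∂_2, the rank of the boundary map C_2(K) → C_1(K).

rank∂_2=6

n_0=7 n_1=16 n_2=7  [Q]
∂1: piv[hi,hs,ht,hz,ms,mu] rk=6  ker:it,iz,mt,mz,st,su,sz,tu,tz,uz
∂2: piv[hit,hst,msu,msz,mtu,muz] rk=6  ker:suz
rk∂_2=6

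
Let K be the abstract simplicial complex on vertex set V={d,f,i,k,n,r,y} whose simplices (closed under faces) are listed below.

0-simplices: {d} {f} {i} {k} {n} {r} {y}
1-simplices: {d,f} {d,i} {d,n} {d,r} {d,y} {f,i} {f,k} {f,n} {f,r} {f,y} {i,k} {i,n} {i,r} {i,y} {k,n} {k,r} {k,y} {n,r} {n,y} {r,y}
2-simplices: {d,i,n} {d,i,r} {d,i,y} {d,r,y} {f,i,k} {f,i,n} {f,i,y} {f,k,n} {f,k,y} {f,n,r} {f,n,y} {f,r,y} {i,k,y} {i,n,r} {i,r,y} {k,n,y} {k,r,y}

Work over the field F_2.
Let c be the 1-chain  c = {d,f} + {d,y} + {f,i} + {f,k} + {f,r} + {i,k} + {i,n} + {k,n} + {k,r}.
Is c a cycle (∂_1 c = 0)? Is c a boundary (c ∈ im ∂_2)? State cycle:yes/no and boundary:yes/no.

n_0=7 n_1=20 n_2=17  [Z2]
∂1: piv[df,di,dn,dr,dy,fk] rk=6  ker:fi,fn,fr,fy,ik,in,ir,iy,kn,kr,ky,nr,ny,ry
∂2: piv[din,dir,diy,dry,fik,fin,fiy,fkn,fky,fnr,fny,fry,kry] rk=13  ker:iky,inr,iry,kny
∂1c = {i} + {y}

cycle:no boundary:no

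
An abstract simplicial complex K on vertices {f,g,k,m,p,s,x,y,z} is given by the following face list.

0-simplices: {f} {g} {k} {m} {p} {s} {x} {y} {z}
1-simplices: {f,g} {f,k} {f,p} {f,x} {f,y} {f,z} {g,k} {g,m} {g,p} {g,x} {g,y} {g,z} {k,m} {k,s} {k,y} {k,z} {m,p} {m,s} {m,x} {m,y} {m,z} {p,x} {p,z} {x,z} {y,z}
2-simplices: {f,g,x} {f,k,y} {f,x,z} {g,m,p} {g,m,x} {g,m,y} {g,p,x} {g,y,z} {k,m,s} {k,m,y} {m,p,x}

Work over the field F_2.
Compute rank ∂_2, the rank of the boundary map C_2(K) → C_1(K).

n_0=9 n_1=25 n_2=11  [Z2]
∂1: piv[fg,fk,fp,fx,fy,fz,gm,ks] rk=8  ker:gk,gp,gx,gy,gz,km,ky,kz,mp,ms,mx,my,mz,px,pz,xz,yz
∂2: piv[fgx,fky,fxz,gmp,gmx,gmy,gpx,gyz,kms,kmy] rk=10  ker:mpx
rk∂_2=10

rank∂_2=10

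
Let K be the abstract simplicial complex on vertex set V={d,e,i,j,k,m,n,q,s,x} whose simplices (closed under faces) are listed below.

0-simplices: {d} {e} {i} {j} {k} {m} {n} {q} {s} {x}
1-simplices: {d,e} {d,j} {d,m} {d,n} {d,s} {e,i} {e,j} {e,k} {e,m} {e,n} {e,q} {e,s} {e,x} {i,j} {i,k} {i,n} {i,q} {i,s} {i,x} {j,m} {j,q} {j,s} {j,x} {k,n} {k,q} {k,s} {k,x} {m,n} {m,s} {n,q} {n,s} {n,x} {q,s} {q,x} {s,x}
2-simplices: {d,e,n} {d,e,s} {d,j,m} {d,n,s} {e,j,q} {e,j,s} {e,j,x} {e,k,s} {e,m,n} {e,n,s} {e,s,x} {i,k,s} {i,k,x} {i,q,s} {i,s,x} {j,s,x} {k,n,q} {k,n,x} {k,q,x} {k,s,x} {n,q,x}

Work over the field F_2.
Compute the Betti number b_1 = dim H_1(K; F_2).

n_0=10 n_1=35 n_2=21  [Z2]
∂1: piv[de,dj,dm,dn,ds,ei,ek,eq,ex] rk=9  ker:ej,em,en,es,ij,ik,in,iq,is,ix,jm,jq,js,jx,kn,kq,ks,kx,mn,ms,nq,ns,nx,qs,qx,sx
∂2: piv[den,des,djm,dns,ejq,ejs,ejx,eks,emn,esx,iks,ikx,iqs,isx,knq,knx,kqx] rk=17  ker:ens,jsx,ksx,nqx
b_1=(35−9)−17=9

b_1=9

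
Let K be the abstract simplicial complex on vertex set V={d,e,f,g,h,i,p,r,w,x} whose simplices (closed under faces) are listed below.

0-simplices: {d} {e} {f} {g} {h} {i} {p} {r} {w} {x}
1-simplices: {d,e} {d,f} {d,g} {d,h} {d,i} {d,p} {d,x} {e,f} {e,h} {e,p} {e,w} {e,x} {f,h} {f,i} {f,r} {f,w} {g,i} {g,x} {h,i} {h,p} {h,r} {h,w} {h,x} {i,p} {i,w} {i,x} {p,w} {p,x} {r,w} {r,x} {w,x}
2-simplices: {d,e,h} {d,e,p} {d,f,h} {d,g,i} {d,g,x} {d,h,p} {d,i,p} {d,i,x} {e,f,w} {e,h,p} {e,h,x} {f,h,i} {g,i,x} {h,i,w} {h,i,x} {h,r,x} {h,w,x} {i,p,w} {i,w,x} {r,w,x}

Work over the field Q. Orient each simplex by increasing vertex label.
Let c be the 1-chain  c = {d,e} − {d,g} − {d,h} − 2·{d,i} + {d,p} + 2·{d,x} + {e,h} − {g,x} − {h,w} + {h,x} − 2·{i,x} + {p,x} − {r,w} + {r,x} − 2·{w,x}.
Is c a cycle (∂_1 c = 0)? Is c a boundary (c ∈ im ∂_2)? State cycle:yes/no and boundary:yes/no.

n_0=10 n_1=31 n_2=20  [Q]
∂1: piv[de,df,dg,dh,di,dp,dx,ew,fr] rk=9  ker:ef,eh,ep,ex,fh,fi,fw,gi,gx,hi,hp,hr,hw,hx,ip,iw,ix,pw,px,rw,rx,wx
∂2: piv[deh,dep,dfh,dgi,dgx,dhp,dip,dix,efw,ehx,fhi,hiw,hix,hrx,hwx,ipw,rwx] rk=17  ker:ehp,gix,iwx
∂1c = 0
c vs im∂2: residual ≠ 0 ⇒ not boundary

cycle:yes boundary:no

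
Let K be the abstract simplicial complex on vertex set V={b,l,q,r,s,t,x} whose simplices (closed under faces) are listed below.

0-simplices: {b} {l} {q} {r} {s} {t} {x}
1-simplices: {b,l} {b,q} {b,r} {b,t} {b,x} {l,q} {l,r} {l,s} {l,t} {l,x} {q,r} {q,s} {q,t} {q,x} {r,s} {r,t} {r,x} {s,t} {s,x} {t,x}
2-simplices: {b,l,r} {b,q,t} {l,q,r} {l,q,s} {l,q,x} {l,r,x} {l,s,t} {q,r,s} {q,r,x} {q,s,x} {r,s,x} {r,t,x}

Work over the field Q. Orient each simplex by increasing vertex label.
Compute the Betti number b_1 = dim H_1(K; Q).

b_1=4

n_0=7 n_1=20 n_2=12  [Q]
∂1: piv[bl,bq,br,bt,bx,ls] rk=6  ker:lq,lr,lt,lx,qr,qs,qt,qx,rs,rt,rx,st,sx,tx
∂2: piv[blr,bqt,lqr,lqs,lqx,lrx,lst,qrs,qsx,rtx] rk=10  ker:qrx,rsx
b_1=(20−6)−10=4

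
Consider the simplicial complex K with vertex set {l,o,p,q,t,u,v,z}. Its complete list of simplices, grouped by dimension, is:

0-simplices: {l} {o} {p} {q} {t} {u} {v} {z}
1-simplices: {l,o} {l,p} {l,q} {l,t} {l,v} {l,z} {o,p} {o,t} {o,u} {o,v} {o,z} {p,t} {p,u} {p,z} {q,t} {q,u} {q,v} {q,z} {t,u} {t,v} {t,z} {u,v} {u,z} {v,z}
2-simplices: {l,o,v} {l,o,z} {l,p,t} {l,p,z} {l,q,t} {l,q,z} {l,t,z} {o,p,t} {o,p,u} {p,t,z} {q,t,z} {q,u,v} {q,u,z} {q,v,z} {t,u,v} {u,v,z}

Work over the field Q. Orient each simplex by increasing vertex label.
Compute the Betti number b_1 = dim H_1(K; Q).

b_1=4

n_0=8 n_1=24 n_2=16  [Q]
∂1: piv[lo,lp,lq,lt,lv,lz,ou] rk=7  ker:op,ot,ov,oz,pt,pu,pz,qt,qu,qv,qz,tu,tv,tz,uv,uz,vz
∂2: piv[lov,loz,lpt,lpz,lqt,lqz,ltz,opt,opu,quv,quz,qvz,tuv] rk=13  ker:ptz,qtz,uvz
b_1=(24−7)−13=4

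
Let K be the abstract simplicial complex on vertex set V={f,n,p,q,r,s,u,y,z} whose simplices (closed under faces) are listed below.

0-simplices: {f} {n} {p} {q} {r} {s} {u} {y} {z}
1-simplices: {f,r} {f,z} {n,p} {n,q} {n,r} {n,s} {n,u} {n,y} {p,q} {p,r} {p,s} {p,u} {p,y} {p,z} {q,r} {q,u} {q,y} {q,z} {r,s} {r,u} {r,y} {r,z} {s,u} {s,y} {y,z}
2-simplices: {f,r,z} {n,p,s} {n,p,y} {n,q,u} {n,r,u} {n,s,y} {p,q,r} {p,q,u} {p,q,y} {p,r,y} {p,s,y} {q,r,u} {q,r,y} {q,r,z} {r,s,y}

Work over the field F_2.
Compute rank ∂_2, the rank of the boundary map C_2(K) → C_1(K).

rank∂_2=13

n_0=9 n_1=25 n_2=15  [Z2]
∂1: piv[fr,fz,np,nq,nr,ns,nu,ny] rk=8  ker:pq,pr,ps,pu,py,pz,qr,qu,qy,qz,rs,ru,ry,rz,su,sy,yz
∂2: piv[frz,nps,npy,nqu,nru,nsy,pqr,pqu,pqy,pry,qru,qrz,rsy] rk=13  ker:psy,qry
rk∂_2=13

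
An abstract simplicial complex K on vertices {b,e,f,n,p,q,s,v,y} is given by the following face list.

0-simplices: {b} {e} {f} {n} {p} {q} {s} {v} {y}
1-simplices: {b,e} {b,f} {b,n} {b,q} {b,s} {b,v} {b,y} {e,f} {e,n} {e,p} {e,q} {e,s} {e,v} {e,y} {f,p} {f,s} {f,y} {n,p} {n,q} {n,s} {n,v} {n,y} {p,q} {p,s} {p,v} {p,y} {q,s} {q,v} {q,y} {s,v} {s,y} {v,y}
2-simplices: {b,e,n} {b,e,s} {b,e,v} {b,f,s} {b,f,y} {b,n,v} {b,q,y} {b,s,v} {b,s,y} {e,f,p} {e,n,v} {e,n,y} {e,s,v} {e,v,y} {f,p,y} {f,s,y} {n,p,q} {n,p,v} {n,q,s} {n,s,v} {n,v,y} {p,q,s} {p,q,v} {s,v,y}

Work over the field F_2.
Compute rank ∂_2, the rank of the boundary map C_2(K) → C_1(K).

n_0=9 n_1=32 n_2=24  [Z2]
∂1: piv[be,bf,bn,bq,bs,bv,by,ep] rk=8  ker:ef,en,eq,es,ev,ey,fp,fs,fy,np,nq,ns,nv,ny,pq,ps,pv,py,qs,qv,qy,sv,sy,vy
∂2: piv[ben,bes,bev,bfs,bfy,bnv,bqy,bsv,bsy,efp,eny,evy,fpy,npq,npv,nqs,nsv,pqs,pqv,svy] rk=20  ker:env,esv,fsy,nvy
rk∂_2=20

rank∂_2=20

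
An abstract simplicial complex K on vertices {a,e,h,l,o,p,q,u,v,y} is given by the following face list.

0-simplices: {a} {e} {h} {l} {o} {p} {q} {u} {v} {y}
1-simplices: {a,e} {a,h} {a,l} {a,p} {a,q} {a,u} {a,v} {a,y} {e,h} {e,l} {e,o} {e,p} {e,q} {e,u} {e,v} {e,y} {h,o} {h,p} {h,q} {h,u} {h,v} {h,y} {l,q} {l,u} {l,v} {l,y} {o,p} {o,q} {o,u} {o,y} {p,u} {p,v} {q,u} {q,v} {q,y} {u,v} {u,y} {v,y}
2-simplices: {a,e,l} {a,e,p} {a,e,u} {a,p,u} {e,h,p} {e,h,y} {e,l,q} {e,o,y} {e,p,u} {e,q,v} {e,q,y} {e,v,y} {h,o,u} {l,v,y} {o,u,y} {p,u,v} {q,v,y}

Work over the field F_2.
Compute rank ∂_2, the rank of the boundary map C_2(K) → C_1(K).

rank∂_2=15

n_0=10 n_1=38 n_2=17  [Z2]
∂1: piv[ae,ah,al,ap,aq,au,av,ay,eo] rk=9  ker:eh,el,ep,eq,eu,ev,ey,ho,hp,hq,hu,hv,hy,lq,lu,lv,ly,op,oq,ou,oy,pu,pv,qu,qv,qy,uv,uy,vy
∂2: piv[ael,aep,aeu,apu,ehp,ehy,elq,eoy,eqv,eqy,evy,hou,lvy,ouy,puv] rk=15  ker:epu,qvy
rk∂_2=15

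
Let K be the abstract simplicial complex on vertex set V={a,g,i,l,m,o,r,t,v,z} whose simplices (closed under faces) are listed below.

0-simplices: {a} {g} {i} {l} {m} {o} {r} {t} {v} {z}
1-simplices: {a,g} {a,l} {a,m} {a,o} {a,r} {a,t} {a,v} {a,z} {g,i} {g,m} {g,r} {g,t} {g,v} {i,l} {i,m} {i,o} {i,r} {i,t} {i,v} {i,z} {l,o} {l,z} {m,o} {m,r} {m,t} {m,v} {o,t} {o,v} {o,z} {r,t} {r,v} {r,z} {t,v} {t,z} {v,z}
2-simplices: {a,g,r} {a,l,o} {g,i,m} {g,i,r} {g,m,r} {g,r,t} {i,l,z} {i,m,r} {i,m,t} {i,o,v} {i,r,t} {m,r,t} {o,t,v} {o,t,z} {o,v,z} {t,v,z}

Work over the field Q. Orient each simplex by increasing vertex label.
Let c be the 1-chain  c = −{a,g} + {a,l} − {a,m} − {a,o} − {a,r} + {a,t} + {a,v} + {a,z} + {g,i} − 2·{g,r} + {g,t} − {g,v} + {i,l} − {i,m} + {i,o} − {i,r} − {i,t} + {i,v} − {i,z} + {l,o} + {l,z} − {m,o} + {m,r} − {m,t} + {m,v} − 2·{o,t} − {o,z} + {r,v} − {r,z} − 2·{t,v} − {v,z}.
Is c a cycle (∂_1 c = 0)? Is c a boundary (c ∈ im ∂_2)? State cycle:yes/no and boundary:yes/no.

cycle:no boundary:no

n_0=10 n_1=35 n_2=16  [Q]
∂1: piv[ag,al,am,ao,ar,at,av,az,gi] rk=9  ker:gm,gr,gt,gv,il,im,io,ir,it,iv,iz,lo,lz,mo,mr,mt,mv,ot,ov,oz,rt,rv,rz,tv,tz,vz
∂2: piv[agr,alo,gim,gir,gmr,grt,ilz,imt,iov,irt,otv,otz,ovz] rk=13  ker:imr,mrt,tvz
∂1c = 2·{i} − 2·{m} + 3·{o} − 3·{r} + 2·{v} − 2·{z}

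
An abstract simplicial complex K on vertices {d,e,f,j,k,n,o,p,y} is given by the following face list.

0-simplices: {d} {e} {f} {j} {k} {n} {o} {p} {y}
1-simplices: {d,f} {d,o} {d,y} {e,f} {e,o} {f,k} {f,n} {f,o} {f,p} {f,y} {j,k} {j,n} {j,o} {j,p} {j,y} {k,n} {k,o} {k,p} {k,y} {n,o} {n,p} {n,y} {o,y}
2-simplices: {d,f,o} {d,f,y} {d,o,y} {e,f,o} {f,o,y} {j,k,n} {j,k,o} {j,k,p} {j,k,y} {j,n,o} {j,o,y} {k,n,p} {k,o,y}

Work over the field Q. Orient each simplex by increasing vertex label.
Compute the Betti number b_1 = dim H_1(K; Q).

n_0=9 n_1=23 n_2=13  [Q]
∂1: piv[df,do,dy,ef,fk,fn,fp,jk] rk=8  ker:eo,fo,fy,jn,jo,jp,jy,kn,ko,kp,ky,no,np,ny,oy
∂2: piv[dfo,dfy,doy,efo,jkn,jko,jkp,jky,jno,joy,knp] rk=11  ker:foy,koy
b_1=(23−8)−11=4

b_1=4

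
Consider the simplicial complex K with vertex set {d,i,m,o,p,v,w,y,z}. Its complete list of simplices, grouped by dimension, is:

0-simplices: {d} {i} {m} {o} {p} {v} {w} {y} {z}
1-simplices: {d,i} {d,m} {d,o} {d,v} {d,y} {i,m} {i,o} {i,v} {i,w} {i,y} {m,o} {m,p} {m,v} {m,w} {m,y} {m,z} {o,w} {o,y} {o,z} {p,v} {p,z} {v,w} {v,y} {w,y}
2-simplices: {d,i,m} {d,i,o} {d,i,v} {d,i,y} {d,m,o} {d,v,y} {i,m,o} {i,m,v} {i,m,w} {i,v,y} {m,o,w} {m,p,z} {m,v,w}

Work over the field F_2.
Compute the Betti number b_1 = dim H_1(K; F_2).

n_0=9 n_1=24 n_2=13  [Z2]
∂1: piv[di,dm,do,dv,dy,iw,mp,mz] rk=8  ker:im,io,iv,iy,mo,mv,mw,my,ow,oy,oz,pv,pz,vw,vy,wy
∂2: piv[dim,dio,div,diy,dmo,dvy,imv,imw,mow,mpz,mvw] rk=11  ker:imo,ivy
b_1=(24−8)−11=5

b_1=5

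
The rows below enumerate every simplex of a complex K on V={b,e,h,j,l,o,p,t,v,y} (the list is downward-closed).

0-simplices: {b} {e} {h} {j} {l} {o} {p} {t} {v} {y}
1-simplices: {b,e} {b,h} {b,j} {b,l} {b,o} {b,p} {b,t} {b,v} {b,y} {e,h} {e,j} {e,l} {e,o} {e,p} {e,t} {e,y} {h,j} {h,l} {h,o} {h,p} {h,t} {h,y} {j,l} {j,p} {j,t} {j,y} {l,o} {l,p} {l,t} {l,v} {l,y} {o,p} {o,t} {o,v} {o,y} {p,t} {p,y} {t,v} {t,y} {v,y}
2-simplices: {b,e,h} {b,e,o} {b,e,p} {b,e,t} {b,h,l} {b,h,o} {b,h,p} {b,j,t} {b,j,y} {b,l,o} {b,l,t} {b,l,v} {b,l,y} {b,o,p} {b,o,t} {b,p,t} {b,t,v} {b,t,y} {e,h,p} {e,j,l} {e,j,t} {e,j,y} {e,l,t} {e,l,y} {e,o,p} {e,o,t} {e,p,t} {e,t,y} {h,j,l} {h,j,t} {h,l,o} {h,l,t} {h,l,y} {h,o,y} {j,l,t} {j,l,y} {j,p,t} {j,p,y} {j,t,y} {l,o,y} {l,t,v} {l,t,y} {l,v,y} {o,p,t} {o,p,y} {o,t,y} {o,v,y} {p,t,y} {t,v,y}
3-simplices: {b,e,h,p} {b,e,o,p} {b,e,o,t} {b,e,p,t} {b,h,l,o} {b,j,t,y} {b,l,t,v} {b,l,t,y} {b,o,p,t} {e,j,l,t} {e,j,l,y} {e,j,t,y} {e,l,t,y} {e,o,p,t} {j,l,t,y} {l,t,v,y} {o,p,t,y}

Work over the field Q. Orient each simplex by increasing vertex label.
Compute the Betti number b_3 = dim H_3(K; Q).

b_3=2

n_0=10 n_1=40 n_2=49 n_3=17  [Q]
∂1: piv[be,bh,bj,bl,bo,bp,bt,bv,by] rk=9  ker:eh,ej,el,eo,ep,et,ey,hj,hl,ho,hp,ht,hy,jl,jp,jt,jy,lo,lp,lt,lv,ly,op,ot,ov,oy,pt,py,tv,ty,vy
∂2: piv[beh,beo,bep,bet,bhl,bho,bhp,bjt,bjy,blo,blt,blv,bly,bop,bot,bpt,btv,bty,ejl,ejt,ejy,elt,hjl,hjt,hly,hoy,jpt,jpy,lvy,ovy] rk=30  ker:ehp,ely,eop,eot,ept,ety,hlo,hlt,jlt,jly,jty,loy,ltv,lty,opt,opy,oty,pty,tvy
∂3: piv[behp,beop,beot,bept,bhlo,bjty,bltv,blty,bopt,ejlt,ejly,ejty,elty,ltvy,opty] rk=15  ker:eopt,jlty
b_3=(17−15)−0=2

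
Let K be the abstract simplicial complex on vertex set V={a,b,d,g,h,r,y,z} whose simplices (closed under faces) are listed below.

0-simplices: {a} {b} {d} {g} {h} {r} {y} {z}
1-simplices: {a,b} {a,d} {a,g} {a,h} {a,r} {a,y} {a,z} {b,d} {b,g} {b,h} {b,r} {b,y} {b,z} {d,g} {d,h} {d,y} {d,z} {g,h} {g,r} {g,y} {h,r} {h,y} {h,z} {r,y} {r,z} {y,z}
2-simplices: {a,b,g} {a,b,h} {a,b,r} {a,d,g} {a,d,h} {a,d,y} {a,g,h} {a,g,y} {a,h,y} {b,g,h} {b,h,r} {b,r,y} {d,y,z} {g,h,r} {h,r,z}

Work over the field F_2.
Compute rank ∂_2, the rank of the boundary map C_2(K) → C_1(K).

n_0=8 n_1=26 n_2=15  [Z2]
∂1: piv[ab,ad,ag,ah,ar,ay,az] rk=7  ker:bd,bg,bh,br,by,bz,dg,dh,dy,dz,gh,gr,gy,hr,hy,hz,ry,rz,yz
∂2: piv[abg,abh,abr,adg,adh,ady,agh,agy,ahy,bhr,bry,dyz,ghr,hrz] rk=14  ker:bgh
rk∂_2=14

rank∂_2=14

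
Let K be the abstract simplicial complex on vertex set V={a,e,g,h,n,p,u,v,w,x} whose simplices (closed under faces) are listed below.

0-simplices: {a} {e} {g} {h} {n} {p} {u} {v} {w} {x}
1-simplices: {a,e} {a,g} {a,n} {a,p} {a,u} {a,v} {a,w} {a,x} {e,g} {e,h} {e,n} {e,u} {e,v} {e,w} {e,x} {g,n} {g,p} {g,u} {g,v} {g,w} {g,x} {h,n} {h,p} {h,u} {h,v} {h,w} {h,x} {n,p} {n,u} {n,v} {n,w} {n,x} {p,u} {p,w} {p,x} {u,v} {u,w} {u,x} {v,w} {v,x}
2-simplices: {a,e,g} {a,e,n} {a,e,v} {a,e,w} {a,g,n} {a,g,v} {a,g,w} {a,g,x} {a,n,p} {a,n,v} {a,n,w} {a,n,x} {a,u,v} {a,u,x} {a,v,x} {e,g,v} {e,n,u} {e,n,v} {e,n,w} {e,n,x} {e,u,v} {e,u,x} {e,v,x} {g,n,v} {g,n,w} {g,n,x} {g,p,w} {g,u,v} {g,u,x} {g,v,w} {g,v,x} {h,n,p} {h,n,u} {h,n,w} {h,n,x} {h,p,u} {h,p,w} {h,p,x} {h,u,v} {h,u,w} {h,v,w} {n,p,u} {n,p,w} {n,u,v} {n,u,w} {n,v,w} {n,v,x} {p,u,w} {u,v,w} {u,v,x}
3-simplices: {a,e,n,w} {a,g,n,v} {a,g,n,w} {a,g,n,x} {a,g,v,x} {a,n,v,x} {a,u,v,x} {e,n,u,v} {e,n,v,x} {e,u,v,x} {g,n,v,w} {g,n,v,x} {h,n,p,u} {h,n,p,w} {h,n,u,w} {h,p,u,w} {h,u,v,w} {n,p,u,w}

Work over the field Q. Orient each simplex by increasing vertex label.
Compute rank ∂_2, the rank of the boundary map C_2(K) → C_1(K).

n_0=10 n_1=40 n_2=50 n_3=18  [Q]
∂1: piv[ae,ag,an,ap,au,av,aw,ax,eh] rk=9  ker:eg,en,eu,ev,ew,ex,gn,gp,gu,gv,gw,gx,hn,hp,hu,hv,hw,hx,np,nu,nv,nw,nx,pu,pw,px,uv,uw,ux,vw,vx
∂2: piv[aeg,aen,aev,aew,agn,agv,agw,agx,anp,anv,anw,anx,auv,aux,avx,enu,enx,euv,gpw,guv,gvw,hnp,hnu,hnw,hnx,hpu,hpw,hpx,huv,huw] rk=30  ker:egv,env,enw,eux,evx,gnv,gnw,gnx,gux,gvx,hvw,npu,npw,nuv,nuw,nvw,nvx,puw,uvw,uvx
∂3: piv[aenw,agnv,agnw,agnx,agvx,anvx,auvx,enuv,envx,euvx,gnvw,hnpu,hnpw,hnuw,hpuw,huvw] rk=16  ker:gnvx,npuw
rk∂_2=30

rank∂_2=30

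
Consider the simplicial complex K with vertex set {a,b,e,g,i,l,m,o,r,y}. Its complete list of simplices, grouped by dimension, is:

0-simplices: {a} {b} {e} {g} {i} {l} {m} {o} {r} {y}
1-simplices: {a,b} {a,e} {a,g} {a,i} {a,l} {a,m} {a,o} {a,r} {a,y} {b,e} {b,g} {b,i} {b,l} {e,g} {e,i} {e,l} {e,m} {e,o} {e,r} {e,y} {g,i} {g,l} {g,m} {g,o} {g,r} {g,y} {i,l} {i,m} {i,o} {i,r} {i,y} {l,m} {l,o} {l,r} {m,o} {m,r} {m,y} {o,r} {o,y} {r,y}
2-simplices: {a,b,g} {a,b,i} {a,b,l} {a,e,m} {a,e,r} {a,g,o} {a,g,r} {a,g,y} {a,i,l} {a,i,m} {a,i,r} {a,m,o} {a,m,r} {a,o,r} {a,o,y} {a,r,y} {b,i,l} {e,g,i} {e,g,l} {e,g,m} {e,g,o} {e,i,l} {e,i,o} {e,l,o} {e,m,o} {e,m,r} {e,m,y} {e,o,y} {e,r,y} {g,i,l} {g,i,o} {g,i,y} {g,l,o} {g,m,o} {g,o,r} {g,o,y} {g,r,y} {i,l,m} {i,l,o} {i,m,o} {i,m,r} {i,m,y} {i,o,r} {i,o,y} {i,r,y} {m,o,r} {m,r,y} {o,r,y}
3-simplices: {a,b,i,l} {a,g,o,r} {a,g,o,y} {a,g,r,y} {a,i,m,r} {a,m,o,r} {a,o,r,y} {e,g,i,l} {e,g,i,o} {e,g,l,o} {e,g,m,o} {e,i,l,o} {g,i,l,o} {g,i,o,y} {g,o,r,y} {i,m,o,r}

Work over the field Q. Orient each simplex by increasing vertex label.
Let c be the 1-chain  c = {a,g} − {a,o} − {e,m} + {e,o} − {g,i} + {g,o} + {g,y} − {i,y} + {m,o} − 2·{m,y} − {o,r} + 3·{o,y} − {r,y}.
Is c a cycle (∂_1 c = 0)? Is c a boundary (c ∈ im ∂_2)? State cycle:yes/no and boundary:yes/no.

n_0=10 n_1=40 n_2=48 n_3=16  [Q]
∂1: piv[ab,ae,ag,ai,al,am,ao,ar,ay] rk=9  ker:be,bg,bi,bl,eg,ei,el,em,eo,er,ey,gi,gl,gm,go,gr,gy,il,im,io,ir,iy,lm,lo,lr,mo,mr,my,or,oy,ry
∂2: piv[abg,abi,abl,aem,aer,ago,agr,agy,ail,aim,air,amo,amr,aor,aoy,ary,egi,egl,egm,ego,eil,eio,elo,emo,emy,eoy,giy,ilm,imo] rk=29  ker:bil,emr,ery,gil,gio,glo,gmo,gor,goy,gry,ilo,imr,imy,ior,ioy,iry,mor,mry,ory
∂3: piv[abil,agor,agoy,agry,aimr,amor,aory,egil,egio,eglo,egmo,eilo,gioy,imor] rk=14  ker:gilo,gory
∂1c = 0
c vs im∂2: reduces to 0 ⇒ boundary

cycle:yes boundary:yes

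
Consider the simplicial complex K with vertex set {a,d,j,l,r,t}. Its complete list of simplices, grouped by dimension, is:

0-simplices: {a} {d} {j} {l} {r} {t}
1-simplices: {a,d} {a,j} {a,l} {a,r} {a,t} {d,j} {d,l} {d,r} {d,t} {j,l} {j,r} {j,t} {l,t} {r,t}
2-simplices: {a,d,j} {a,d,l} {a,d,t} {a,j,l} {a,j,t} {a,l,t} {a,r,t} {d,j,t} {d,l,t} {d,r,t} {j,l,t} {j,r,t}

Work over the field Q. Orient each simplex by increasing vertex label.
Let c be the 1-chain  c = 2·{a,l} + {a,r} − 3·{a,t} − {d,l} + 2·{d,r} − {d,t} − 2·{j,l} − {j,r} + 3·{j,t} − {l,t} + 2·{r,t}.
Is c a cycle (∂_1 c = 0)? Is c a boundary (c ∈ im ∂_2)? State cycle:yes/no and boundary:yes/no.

n_0=6 n_1=14 n_2=12  [Q]
∂1: piv[ad,aj,al,ar,at] rk=5  ker:dj,dl,dr,dt,jl,jr,jt,lt,rt
∂2: piv[adj,adl,adt,ajl,ajt,alt,art,drt,jrt] rk=9  ker:djt,dlt,jlt
∂1c = 0
c vs im∂2: reduces to 0 ⇒ boundary

cycle:yes boundary:yes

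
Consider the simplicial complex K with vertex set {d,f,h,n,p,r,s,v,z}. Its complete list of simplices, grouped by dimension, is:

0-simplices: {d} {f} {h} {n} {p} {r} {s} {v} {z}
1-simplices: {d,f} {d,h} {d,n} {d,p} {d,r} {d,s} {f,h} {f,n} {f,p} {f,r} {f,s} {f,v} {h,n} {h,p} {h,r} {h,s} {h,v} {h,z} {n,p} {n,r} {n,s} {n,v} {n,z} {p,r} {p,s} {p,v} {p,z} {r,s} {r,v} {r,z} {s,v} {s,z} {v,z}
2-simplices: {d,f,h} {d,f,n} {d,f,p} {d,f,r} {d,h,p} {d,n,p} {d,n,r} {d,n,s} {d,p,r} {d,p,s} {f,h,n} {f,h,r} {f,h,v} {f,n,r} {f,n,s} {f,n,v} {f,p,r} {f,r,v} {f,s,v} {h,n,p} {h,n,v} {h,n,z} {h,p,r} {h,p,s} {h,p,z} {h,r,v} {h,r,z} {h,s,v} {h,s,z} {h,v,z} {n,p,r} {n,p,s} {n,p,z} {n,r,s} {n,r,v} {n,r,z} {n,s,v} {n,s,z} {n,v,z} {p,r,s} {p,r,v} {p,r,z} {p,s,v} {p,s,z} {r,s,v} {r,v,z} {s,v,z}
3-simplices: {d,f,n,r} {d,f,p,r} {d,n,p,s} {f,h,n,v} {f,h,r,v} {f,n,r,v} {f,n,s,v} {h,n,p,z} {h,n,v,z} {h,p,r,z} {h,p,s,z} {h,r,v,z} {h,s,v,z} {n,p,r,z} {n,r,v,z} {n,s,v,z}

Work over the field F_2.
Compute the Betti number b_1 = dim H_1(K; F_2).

b_1=0

n_0=9 n_1=33 n_2=47 n_3=16  [Z2]
∂1: piv[df,dh,dn,dp,dr,ds,fv,hz] rk=8  ker:fh,fn,fp,fr,fs,hn,hp,hr,hs,hv,np,nr,ns,nv,nz,pr,ps,pv,pz,rs,rv,rz,sv,sz,vz
∂2: piv[dfh,dfn,dfp,dfr,dhp,dnp,dnr,dns,dpr,dps,fhn,fhr,fhv,fns,fnv,frv,fsv,hnz,hps,hpz,hrz,hsz,hvz,nrs,prv] rk=25  ker:fnr,fpr,hnp,hnv,hpr,hrv,hsv,npr,nps,npz,nrv,nrz,nsv,nsz,nvz,prs,prz,psv,psz,rsv,rvz,svz
∂3: piv[dfnr,dfpr,dnps,fhnv,fhrv,fnrv,fnsv,hnpz,hnvz,hprz,hpsz,hrvz,hsvz,nprz,nrvz,nsvz] rk=16
b_1=(33−8)−25=0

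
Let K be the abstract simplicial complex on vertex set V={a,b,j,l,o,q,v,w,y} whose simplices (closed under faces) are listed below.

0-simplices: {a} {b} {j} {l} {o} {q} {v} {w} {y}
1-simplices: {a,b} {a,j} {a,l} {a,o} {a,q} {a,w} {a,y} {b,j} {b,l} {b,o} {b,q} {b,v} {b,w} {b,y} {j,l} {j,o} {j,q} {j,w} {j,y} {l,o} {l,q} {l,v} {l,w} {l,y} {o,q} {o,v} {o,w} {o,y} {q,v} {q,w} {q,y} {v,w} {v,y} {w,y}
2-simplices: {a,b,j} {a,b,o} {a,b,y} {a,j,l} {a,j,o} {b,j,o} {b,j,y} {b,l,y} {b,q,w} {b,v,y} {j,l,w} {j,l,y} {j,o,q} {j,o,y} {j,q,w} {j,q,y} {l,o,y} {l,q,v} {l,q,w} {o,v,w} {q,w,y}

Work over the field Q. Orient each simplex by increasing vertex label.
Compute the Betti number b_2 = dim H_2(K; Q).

n_0=9 n_1=34 n_2=21  [Q]
∂1: piv[ab,aj,al,ao,aq,aw,ay,bv] rk=8  ker:bj,bl,bo,bq,bw,by,jl,jo,jq,jw,jy,lo,lq,lv,lw,ly,oq,ov,ow,oy,qv,qw,qy,vw,vy,wy
∂2: piv[abj,abo,aby,ajl,ajo,bjy,bly,bqw,bvy,jlw,jly,joq,joy,jqw,jqy,loy,lqv,lqw,ovw,qwy] rk=20  ker:bjo
b_2=(21−20)−0=1

b_2=1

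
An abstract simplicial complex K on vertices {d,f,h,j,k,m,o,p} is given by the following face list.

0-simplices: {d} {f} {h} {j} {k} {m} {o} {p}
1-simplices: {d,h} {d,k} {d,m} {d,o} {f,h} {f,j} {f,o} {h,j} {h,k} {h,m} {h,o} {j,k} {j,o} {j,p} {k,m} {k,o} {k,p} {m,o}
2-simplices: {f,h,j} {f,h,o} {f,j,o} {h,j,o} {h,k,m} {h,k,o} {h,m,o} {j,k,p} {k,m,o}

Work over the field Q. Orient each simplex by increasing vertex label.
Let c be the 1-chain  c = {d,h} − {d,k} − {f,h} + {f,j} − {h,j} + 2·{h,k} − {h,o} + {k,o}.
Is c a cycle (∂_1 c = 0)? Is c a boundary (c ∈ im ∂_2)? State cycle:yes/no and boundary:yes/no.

cycle:yes boundary:no

n_0=8 n_1=18 n_2=9  [Q]
∂1: piv[dh,dk,dm,do,fh,fj,jp] rk=7  ker:fo,hj,hk,hm,ho,jk,jo,km,ko,kp,mo
∂2: piv[fhj,fho,fjo,hkm,hko,hmo,jkp] rk=7  ker:hjo,kmo
∂1c = 0
c vs im∂2: residual ≠ 0 ⇒ not boundary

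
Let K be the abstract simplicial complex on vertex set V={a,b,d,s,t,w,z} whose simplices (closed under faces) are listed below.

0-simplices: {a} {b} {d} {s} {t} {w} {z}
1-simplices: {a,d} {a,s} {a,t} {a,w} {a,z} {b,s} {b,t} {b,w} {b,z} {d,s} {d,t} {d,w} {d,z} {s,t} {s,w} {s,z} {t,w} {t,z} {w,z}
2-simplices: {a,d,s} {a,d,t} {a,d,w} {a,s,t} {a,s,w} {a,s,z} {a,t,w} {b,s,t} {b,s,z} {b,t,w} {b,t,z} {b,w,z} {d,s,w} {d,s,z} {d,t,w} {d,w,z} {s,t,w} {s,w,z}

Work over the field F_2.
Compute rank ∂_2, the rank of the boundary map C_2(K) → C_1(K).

n_0=7 n_1=19 n_2=18  [Z2]
∂1: piv[ad,as,at,aw,az,bs] rk=6  ker:bt,bw,bz,ds,dt,dw,dz,st,sw,sz,tw,tz,wz
∂2: piv[ads,adt,adw,ast,asw,asz,atw,bst,bsz,btw,btz,bwz,dsz] rk=13  ker:dsw,dtw,dwz,stw,swz
rk∂_2=13

rank∂_2=13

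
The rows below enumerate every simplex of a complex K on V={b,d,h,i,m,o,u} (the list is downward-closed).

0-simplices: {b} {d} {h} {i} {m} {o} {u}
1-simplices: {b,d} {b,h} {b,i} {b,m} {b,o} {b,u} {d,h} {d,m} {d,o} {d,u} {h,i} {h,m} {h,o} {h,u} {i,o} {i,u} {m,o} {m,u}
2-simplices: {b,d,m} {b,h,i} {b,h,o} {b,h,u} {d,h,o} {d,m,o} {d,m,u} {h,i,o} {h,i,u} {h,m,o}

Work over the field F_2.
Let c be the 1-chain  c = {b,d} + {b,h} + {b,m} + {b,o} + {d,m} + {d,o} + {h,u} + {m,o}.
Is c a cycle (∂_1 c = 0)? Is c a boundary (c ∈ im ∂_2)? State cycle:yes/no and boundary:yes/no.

n_0=7 n_1=18 n_2=10  [Z2]
∂1: piv[bd,bh,bi,bm,bo,bu] rk=6  ker:dh,dm,do,du,hi,hm,ho,hu,io,iu,mo,mu
∂2: piv[bdm,bhi,bho,bhu,dho,dmo,dmu,hio,hiu,hmo] rk=10
∂1c = {d} + {m} + {o} + {u}

cycle:no boundary:no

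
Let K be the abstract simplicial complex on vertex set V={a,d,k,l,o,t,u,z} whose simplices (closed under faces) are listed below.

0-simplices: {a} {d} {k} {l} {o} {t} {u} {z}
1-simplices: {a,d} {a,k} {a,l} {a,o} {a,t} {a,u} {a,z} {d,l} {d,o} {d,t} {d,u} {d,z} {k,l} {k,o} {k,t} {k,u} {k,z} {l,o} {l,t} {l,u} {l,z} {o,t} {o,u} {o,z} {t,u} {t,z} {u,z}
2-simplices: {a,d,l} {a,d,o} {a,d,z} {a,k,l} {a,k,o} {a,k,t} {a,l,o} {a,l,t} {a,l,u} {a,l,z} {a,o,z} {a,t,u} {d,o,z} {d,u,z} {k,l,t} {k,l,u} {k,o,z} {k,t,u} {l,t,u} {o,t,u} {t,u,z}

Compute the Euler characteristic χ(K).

χ(K)=2

n_0=8 n_1=27 n_2=21
χ=+8−27+21=2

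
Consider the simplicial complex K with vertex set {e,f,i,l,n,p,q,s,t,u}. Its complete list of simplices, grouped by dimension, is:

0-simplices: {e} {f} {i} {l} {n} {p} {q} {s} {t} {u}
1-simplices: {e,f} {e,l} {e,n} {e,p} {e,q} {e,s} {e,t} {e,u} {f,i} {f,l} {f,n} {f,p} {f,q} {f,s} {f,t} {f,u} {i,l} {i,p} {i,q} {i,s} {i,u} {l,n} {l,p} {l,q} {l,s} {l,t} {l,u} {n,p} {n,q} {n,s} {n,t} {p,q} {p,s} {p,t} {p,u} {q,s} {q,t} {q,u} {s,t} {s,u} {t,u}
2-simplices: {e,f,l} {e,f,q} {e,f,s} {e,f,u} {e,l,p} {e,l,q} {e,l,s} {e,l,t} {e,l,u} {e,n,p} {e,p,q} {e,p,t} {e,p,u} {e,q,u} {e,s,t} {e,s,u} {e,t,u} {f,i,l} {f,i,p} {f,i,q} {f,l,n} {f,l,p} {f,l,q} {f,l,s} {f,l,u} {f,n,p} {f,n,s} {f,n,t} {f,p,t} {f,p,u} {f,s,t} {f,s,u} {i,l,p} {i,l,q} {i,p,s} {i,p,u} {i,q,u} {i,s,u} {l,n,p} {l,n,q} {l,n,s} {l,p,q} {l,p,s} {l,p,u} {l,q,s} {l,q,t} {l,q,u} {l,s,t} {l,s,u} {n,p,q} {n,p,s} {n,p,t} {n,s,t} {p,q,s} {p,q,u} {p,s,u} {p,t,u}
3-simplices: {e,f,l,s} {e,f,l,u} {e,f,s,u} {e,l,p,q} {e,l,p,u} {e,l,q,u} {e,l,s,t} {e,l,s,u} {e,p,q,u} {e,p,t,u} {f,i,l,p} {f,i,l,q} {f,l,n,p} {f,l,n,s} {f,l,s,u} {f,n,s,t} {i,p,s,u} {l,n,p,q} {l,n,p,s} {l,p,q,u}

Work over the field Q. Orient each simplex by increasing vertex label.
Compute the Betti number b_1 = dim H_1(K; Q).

b_1=0

n_0=10 n_1=41 n_2=57 n_3=20  [Q]
∂1: piv[ef,el,en,ep,eq,es,et,eu,fi] rk=9  ker:fl,fn,fp,fq,fs,ft,fu,il,ip,iq,is,iu,ln,lp,lq,ls,lt,lu,np,nq,ns,nt,pq,ps,pt,pu,qs,qt,qu,st,su,tu
∂2: piv[efl,efq,efs,efu,elp,elq,els,elt,elu,enp,epq,ept,epu,equ,est,esu,etu,fil,fip,fiq,fln,flp,fnp,fns,fnt,fpt,ips,ipu,isu,lnq,lqs,lqt] rk=32  ker:flq,fls,flu,fpu,fst,fsu,ilp,ilq,iqu,lnp,lns,lpq,lps,lpu,lqu,lst,lsu,npq,nps,npt,nst,pqs,pqu,psu,ptu
∂3: piv[efls,eflu,efsu,elpq,elpu,elqu,elst,elsu,epqu,eptu,filp,filq,flnp,flns,fnst,ipsu,lnpq,lnps] rk=18  ker:flsu,lpqu
b_1=(41−9)−32=0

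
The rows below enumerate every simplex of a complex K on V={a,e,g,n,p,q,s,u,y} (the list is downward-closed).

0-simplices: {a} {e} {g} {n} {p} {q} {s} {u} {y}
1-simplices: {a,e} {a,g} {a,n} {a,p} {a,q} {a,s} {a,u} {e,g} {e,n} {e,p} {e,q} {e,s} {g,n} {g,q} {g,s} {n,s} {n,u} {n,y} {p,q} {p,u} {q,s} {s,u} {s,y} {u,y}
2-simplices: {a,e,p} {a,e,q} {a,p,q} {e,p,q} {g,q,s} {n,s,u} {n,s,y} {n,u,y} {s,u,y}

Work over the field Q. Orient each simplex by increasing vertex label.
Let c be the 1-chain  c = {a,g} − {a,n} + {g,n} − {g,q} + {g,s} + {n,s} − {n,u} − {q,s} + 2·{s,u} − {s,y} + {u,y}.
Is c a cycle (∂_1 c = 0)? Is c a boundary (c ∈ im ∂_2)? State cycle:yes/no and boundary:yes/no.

n_0=9 n_1=24 n_2=9  [Q]
∂1: piv[ae,ag,an,ap,aq,as,au,ny] rk=8  ker:eg,en,ep,eq,es,gn,gq,gs,ns,nu,pq,pu,qs,su,sy,uy
∂2: piv[aep,aeq,apq,gqs,nsu,nsy,nuy] rk=7  ker:epq,suy
∂1c = 0
c vs im∂2: residual ≠ 0 ⇒ not boundary

cycle:yes boundary:no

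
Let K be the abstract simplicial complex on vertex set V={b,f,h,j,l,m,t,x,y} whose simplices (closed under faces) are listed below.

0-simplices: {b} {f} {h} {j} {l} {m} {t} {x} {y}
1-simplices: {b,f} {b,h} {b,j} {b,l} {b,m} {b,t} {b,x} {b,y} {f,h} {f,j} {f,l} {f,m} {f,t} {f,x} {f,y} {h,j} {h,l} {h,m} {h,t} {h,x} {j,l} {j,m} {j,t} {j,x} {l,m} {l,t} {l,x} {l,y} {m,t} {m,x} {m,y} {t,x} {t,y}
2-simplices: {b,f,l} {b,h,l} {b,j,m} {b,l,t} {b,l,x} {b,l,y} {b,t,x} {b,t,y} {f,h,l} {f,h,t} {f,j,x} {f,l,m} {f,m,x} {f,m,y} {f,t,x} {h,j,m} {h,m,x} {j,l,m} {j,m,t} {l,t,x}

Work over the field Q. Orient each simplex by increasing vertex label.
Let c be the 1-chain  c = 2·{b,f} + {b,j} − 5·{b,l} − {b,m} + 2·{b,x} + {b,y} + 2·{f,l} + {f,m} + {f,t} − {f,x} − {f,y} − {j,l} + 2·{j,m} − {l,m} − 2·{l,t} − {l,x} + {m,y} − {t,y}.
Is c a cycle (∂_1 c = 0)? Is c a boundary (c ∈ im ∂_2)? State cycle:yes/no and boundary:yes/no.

n_0=9 n_1=33 n_2=20  [Q]
∂1: piv[bf,bh,bj,bl,bm,bt,bx,by] rk=8  ker:fh,fj,fl,fm,ft,fx,fy,hj,hl,hm,ht,hx,jl,jm,jt,jx,lm,lt,lx,ly,mt,mx,my,tx,ty
∂2: piv[bfl,bhl,bjm,blt,blx,bly,btx,bty,fhl,fht,fjx,flm,fmx,fmy,ftx,hjm,hmx,jlm,jmt] rk=19  ker:ltx
∂1c = 0
c vs im∂2: reduces to 0 ⇒ boundary

cycle:yes boundary:yes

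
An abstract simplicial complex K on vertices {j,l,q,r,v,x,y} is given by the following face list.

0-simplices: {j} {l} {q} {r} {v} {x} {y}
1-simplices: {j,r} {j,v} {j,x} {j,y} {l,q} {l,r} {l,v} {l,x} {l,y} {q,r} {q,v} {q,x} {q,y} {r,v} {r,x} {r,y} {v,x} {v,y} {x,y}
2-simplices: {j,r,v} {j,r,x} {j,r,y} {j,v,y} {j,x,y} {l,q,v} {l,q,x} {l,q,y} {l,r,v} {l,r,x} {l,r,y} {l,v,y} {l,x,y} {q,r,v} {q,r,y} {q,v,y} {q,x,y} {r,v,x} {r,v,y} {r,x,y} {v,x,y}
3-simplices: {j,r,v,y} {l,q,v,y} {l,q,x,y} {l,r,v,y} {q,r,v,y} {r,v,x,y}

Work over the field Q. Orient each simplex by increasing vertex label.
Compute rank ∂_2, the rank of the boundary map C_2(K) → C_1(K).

n_0=7 n_1=19 n_2=21 n_3=6  [Q]
∂1: piv[jr,jv,jx,jy,lq,lr] rk=6  ker:lv,lx,ly,qr,qv,qx,qy,rv,rx,ry,vx,vy,xy
∂2: piv[jrv,jrx,jry,jvy,jxy,lqv,lqx,lqy,lrv,lrx,lry,qrv,rvx] rk=13  ker:lvy,lxy,qry,qvy,qxy,rvy,rxy,vxy
∂3: piv[jrvy,lqvy,lqxy,lrvy,qrvy,rvxy] rk=6
rk∂_2=13

rank∂_2=13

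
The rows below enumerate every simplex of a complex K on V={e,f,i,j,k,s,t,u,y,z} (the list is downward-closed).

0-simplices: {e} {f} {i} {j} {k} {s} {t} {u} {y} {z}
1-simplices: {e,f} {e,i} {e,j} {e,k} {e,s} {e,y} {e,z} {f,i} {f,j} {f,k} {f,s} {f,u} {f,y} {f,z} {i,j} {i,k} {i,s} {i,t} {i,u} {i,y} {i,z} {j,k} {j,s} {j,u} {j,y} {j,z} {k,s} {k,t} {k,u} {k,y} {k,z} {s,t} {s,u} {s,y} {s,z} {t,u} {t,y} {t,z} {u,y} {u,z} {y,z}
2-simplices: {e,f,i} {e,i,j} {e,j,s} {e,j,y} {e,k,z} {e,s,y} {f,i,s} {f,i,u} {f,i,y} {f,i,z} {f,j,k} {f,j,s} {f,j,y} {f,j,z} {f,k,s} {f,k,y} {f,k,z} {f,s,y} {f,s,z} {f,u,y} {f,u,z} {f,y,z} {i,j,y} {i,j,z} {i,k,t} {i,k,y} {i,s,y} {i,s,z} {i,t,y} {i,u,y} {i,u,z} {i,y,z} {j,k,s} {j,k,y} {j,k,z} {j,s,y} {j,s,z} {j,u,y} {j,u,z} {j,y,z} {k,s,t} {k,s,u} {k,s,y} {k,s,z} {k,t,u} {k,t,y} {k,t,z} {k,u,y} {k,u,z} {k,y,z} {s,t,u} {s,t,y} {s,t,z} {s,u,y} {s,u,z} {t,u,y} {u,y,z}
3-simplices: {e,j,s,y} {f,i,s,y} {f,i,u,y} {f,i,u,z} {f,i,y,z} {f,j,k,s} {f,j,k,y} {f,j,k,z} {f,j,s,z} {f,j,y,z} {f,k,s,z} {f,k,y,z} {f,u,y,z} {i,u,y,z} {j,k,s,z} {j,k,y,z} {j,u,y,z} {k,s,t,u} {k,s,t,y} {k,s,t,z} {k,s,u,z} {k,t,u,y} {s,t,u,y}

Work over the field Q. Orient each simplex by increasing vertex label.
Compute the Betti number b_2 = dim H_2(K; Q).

b_2=6

n_0=10 n_1=41 n_2=57 n_3=23  [Q]
∂1: piv[ef,ei,ej,ek,es,ey,ez,fu,it] rk=9  ker:fi,fj,fk,fs,fy,fz,ij,ik,is,iu,iy,iz,jk,js,ju,jy,jz,ks,kt,ku,ky,kz,st,su,sy,sz,tu,ty,tz,uy,uz,yz
∂2: piv[efi,eij,ejs,ejy,ekz,esy,fis,fiu,fiy,fiz,fjk,fjs,fjy,fjz,fks,fky,fkz,fsz,fuy,fuz,fyz,ijy,ikt,iky,ity,juy,kst,ksu,ktu,ktz,kuy] rk=31  ker:fsy,ijz,isy,isz,iuy,iuz,iyz,jks,jky,jkz,jsy,jsz,juz,jyz,ksy,ksz,kty,kuz,kyz,stu,sty,stz,suy,suz,tuy,uyz
∂3: piv[ejsy,fisy,fiuy,fiuz,fiyz,fjks,fjky,fjkz,fjsz,fjyz,fksz,fkyz,fuyz,juyz,kstu,ksty,kstz,ksuz,ktuy,stuy] rk=20  ker:iuyz,jksz,jkyz
b_2=(57−31)−20=6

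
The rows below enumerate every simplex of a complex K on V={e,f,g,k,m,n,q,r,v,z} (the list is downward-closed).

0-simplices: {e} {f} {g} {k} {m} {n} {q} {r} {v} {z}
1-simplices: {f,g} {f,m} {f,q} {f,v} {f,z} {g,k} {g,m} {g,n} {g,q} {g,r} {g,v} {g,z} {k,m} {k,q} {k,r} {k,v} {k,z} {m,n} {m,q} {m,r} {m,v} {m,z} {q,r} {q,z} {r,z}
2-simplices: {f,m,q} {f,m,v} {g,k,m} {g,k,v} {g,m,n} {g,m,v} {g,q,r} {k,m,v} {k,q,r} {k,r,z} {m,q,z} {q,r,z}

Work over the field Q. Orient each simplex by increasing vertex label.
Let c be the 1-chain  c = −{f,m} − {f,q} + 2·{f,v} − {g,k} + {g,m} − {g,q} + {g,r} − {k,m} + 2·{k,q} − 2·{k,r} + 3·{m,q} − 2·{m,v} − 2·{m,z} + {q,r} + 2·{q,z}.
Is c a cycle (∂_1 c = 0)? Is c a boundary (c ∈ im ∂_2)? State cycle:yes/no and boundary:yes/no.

cycle:yes boundary:yes

n_0=10 n_1=25 n_2=12  [Q]
∂1: piv[fg,fm,fq,fv,fz,gk,gn,gr] rk=8  ker:gm,gq,gv,gz,km,kq,kr,kv,kz,mn,mq,mr,mv,mz,qr,qz,rz
∂2: piv[fmq,fmv,gkm,gkv,gmn,gmv,gqr,kqr,krz,mqz,qrz] rk=11  ker:kmv
∂1c = 0
c vs im∂2: reduces to 0 ⇒ boundary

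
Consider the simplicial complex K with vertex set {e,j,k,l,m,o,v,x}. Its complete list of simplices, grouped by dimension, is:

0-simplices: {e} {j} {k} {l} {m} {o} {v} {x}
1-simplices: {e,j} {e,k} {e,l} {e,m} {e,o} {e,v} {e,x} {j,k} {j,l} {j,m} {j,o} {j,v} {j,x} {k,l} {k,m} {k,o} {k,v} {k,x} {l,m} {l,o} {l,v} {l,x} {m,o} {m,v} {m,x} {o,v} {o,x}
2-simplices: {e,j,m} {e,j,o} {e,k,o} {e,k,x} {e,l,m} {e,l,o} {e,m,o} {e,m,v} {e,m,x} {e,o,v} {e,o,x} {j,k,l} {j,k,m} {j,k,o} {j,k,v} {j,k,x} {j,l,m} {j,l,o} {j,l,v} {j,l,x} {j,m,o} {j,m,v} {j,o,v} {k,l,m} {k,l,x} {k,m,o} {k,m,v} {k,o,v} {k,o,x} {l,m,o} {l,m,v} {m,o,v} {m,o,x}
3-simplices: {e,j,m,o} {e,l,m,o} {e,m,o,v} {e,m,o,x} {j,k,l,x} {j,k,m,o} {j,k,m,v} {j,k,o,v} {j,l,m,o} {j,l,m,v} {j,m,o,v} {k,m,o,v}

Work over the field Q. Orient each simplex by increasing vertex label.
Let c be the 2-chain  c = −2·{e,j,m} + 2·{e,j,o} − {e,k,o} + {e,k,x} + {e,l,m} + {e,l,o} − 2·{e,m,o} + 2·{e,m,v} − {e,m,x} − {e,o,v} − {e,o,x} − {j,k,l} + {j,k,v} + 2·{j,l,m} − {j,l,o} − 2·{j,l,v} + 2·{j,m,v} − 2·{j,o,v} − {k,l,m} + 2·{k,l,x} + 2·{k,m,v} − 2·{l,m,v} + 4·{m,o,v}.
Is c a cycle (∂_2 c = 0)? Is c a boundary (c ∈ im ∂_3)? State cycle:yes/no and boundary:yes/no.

n_0=8 n_1=27 n_2=33 n_3=12  [Q]
∂1: piv[ej,ek,el,em,eo,ev,ex] rk=7  ker:jk,jl,jm,jo,jv,jx,kl,km,ko,kv,kx,lm,lo,lv,lx,mo,mv,mx,ov,ox
∂2: piv[ejm,ejo,eko,ekx,elm,elo,emo,emv,emx,eov,eox,jkl,jkm,jko,jkv,jkx,jlm,jlv,jlx,jmv] rk=20  ker:jlo,jmo,jov,klm,klx,kmo,kmv,kov,kox,lmo,lmv,mov,mox
∂3: piv[ejmo,elmo,emov,emox,jklx,jkmo,jkmv,jkov,jlmo,jlmv,jmov] rk=11  ker:kmov
∂2c = 2·{e,l} − 2·{e,o} − {e,v} + {e,x} − 2·{j,m} + {j,o} + {j,v} + 3·{k,m} − {k,o} − {k,v} − {k,x} + 2·{l,x} + 2·{m,o} − {m,x} + {o,v} − {o,x}

cycle:no boundary:no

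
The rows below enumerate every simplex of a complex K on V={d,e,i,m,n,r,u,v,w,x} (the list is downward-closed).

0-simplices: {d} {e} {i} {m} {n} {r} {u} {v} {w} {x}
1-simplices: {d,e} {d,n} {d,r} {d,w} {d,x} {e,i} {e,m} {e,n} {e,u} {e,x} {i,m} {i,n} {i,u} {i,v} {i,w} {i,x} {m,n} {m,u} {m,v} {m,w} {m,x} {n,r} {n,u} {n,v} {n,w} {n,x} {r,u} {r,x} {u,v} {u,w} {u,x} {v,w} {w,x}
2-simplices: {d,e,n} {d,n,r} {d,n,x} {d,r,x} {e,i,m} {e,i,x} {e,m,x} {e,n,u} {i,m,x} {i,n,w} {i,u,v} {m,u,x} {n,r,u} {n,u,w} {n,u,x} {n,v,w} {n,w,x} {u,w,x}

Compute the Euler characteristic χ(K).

χ(K)=-5

n_0=10 n_1=33 n_2=18
χ=+10−33+18=-5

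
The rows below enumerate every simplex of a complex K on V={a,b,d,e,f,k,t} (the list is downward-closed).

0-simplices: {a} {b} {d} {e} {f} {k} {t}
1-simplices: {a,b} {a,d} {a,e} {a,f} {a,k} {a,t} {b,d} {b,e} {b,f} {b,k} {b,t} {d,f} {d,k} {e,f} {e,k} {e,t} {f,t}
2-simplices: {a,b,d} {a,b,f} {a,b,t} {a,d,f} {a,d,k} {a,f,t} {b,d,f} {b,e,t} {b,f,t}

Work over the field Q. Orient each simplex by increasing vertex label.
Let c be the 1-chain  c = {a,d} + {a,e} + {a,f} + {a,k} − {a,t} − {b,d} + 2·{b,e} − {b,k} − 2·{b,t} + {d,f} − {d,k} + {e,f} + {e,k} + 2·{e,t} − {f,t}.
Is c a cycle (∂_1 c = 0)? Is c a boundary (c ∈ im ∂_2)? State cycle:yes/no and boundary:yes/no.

n_0=7 n_1=17 n_2=9  [Q]
∂1: piv[ab,ad,ae,af,ak,at] rk=6  ker:bd,be,bf,bk,bt,df,dk,ef,ek,et,ft
∂2: piv[abd,abf,abt,adf,adk,aft,bet] rk=7  ker:bdf,bft
∂1c = −3·{a} + 2·{b} − {e} + 4·{f} − 2·{t}

cycle:no boundary:no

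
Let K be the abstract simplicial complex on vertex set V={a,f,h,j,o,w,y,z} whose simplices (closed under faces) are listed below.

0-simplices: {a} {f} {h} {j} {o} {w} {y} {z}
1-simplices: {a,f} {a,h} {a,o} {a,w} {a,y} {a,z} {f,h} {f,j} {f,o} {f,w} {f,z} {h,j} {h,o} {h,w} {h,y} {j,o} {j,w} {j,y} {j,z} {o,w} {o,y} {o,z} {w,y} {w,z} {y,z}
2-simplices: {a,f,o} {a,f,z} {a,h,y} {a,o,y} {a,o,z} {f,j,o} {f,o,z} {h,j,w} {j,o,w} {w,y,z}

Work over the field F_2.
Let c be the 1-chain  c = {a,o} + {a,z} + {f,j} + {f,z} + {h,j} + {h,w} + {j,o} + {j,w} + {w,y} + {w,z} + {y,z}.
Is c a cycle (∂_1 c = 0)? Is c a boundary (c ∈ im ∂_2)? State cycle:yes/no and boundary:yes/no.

n_0=8 n_1=25 n_2=10  [Z2]
∂1: piv[af,ah,ao,aw,ay,az,fj] rk=7  ker:fh,fo,fw,fz,hj,ho,hw,hy,jo,jw,jy,jz,ow,oy,oz,wy,wz,yz
∂2: piv[afo,afz,ahy,aoy,aoz,fjo,hjw,jow,wyz] rk=9  ker:foz
∂1c = 0
c vs im∂2: reduces to 0 ⇒ boundary

cycle:yes boundary:yes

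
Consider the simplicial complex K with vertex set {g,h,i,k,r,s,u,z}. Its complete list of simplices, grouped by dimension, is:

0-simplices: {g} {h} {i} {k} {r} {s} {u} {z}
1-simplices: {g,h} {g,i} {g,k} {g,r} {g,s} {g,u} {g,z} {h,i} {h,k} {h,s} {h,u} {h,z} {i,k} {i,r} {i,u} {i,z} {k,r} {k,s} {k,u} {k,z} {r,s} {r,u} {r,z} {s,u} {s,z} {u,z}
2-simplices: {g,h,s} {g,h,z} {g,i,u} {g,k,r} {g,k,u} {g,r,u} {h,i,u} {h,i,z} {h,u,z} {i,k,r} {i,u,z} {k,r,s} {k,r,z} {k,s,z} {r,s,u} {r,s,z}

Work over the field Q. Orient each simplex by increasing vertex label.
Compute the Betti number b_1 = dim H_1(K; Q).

b_1=5

n_0=8 n_1=26 n_2=16  [Q]
∂1: piv[gh,gi,gk,gr,gs,gu,gz] rk=7  ker:hi,hk,hs,hu,hz,ik,ir,iu,iz,kr,ks,ku,kz,rs,ru,rz,su,sz,uz
∂2: piv[ghs,ghz,giu,gkr,gku,gru,hiu,hiz,huz,ikr,krs,krz,ksz,rsu] rk=14  ker:iuz,rsz
b_1=(26−7)−14=5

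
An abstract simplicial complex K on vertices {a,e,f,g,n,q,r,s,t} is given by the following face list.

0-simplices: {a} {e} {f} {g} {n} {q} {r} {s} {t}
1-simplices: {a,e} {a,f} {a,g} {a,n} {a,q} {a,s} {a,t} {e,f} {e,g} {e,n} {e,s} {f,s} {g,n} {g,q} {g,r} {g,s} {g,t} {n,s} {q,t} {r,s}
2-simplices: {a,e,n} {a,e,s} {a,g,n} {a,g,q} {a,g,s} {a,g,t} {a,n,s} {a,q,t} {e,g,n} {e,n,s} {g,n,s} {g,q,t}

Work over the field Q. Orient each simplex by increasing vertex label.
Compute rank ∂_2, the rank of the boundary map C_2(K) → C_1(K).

rank∂_2=9

n_0=9 n_1=20 n_2=12  [Q]
∂1: piv[ae,af,ag,an,aq,as,at,gr] rk=8  ker:ef,eg,en,es,fs,gn,gq,gs,gt,ns,qt,rs
∂2: piv[aen,aes,agn,agq,ags,agt,ans,aqt,egn] rk=9  ker:ens,gns,gqt
rk∂_2=9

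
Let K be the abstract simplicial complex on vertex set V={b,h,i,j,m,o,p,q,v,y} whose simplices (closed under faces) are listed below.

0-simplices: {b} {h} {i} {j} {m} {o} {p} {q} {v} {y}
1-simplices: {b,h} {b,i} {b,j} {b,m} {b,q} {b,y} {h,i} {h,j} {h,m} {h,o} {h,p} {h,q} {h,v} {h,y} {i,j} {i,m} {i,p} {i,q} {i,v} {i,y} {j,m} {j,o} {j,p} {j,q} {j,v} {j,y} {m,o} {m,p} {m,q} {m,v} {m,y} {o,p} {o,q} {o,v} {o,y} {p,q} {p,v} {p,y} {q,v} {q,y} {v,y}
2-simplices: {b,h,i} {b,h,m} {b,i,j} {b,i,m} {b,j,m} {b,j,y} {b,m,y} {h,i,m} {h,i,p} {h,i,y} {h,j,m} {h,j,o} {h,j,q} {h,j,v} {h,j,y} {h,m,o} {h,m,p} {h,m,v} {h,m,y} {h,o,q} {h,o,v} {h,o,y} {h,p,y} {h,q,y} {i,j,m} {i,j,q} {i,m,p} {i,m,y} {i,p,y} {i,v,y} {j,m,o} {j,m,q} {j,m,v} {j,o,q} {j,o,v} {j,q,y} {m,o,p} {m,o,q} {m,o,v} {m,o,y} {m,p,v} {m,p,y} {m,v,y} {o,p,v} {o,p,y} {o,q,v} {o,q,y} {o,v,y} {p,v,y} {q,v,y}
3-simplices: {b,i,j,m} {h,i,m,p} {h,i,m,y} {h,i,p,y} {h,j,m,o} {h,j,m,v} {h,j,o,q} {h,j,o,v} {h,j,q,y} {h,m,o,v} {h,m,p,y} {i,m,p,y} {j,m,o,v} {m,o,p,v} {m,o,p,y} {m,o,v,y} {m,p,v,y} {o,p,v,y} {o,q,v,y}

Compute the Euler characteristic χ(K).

χ(K)=0

n_0=10 n_1=41 n_2=50 n_3=19
χ=+10−41+50−19=0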